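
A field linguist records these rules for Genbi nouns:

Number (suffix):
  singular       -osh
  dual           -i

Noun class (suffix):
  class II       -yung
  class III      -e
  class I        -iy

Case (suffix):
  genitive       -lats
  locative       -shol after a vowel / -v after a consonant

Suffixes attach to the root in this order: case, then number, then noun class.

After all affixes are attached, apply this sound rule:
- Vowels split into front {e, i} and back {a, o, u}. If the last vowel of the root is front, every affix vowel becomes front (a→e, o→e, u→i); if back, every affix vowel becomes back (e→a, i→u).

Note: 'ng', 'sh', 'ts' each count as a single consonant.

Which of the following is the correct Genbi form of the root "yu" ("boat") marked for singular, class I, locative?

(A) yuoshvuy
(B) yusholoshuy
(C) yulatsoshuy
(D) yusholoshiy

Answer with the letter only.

Attach case locative -shol (after vowel 'u') → yushol.
Attach number singular -osh → yusholosh.
Attach noun class class I -iy → yusholoshiy.
Apply vowel harmony: yusholoshiy → yusholoshuy.
So the correct form is yusholoshuy, option (B).
(A) yuoshvuy is wrong: it has the affixes in the wrong order.
(D) yusholoshiy is wrong: it fails to apply the sound rule(s).
(C) yulatsoshuy is wrong: it uses genitive instead of locative for case.

B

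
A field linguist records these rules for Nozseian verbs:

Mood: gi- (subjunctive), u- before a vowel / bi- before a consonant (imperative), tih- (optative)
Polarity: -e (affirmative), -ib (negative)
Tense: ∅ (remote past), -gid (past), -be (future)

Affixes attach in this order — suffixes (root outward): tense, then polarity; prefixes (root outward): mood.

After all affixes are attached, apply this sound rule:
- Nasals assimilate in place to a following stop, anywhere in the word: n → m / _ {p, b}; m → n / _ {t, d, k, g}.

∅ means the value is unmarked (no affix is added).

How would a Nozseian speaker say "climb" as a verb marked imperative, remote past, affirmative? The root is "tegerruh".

Attach mood imperative bi- (before consonant 't') → bitegerruh.
tense = remote past: zero marking, form stays bitegerruh.
Attach polarity affirmative -e → bitegerruhe.
Nasal assimilation: no change.

bitegerruhe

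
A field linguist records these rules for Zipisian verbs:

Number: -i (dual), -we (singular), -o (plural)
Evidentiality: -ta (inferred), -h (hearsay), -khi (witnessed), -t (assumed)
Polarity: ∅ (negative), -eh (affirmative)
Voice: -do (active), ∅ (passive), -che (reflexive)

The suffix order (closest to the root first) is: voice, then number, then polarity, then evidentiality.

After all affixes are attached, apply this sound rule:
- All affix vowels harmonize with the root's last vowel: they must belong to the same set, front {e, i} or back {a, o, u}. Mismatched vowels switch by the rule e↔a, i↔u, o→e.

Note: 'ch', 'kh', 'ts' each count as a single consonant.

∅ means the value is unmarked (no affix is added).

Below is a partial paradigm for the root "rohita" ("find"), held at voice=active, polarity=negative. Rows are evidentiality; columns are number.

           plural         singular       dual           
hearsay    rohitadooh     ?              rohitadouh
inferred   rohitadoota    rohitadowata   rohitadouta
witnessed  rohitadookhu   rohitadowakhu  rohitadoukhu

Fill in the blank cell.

Attach voice active -do → rohitado.
Attach number singular -we → rohitadowe.
polarity = negative: zero marking, form stays rohitadowe.
Attach evidentiality hearsay -h → rohitadoweh.
Apply vowel harmony: rohitadoweh → rohitadowah.

rohitadowah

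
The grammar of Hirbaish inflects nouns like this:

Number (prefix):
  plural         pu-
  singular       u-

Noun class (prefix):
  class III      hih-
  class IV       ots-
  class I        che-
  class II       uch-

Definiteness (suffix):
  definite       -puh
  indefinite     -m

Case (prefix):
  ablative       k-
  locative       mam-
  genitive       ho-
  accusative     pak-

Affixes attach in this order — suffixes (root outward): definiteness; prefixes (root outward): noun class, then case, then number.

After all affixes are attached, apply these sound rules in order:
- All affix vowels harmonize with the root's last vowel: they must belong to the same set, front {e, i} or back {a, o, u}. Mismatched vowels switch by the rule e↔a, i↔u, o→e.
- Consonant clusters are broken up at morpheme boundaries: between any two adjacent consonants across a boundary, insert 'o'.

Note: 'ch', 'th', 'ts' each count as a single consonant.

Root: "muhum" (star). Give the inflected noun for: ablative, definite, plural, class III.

pukohuhomuhumopuh

Attach noun class class III hih- → hihmuhum.
Attach case ablative k- → khihmuhum.
Attach definiteness definite -puh → khihmuhumpuh.
Attach number plural pu- → pukhihmuhumpuh.
Apply vowel harmony: pukhihmuhumpuh → pukhuhmuhumpuh.
Apply epenthesis: pukhuhmuhumpuh → pukohuhomuhumopuh.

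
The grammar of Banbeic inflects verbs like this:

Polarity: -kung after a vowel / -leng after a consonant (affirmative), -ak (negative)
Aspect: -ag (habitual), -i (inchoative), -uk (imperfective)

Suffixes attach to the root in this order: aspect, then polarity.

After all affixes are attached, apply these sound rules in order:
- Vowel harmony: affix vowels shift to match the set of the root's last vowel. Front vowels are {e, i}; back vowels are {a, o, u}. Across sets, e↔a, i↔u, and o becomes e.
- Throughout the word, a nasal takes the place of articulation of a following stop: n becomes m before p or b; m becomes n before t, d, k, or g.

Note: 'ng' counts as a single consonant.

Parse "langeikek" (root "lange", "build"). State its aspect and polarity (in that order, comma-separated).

Segment: lange-uk-ak.
aspect: -uk → imperfective.
polarity: -ak → negative.

imperfective, negative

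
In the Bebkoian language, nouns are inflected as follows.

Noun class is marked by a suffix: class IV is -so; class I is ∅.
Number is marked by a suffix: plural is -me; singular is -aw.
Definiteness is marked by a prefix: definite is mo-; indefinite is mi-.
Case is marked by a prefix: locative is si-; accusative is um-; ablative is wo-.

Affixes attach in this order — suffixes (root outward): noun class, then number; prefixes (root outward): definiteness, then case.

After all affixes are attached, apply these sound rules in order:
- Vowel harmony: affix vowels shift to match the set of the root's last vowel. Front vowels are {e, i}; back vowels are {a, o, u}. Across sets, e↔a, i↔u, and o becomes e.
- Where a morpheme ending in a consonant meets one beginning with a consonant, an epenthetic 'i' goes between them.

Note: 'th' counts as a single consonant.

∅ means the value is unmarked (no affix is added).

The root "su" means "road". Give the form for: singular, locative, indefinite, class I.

noun class = class I: zero marking, form stays su.
Attach number singular -aw → suaw.
Attach definiteness indefinite mi- → misuaw.
Attach case locative si- → simisuaw.
Apply vowel harmony: simisuaw → sumusuaw.
Epenthesis: no change.

sumusuaw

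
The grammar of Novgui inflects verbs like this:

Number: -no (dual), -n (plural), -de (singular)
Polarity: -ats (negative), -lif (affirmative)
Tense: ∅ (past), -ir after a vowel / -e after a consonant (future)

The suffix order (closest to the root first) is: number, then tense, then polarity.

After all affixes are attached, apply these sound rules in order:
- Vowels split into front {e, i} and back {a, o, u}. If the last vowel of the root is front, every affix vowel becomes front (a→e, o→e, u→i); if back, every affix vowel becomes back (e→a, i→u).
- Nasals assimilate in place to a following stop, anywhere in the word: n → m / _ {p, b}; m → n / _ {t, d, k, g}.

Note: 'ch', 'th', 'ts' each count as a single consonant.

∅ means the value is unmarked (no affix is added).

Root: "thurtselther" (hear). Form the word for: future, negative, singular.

thurtseltherdeirets

Attach number singular -de → thurtseltherde.
Attach tense future -ir (after vowel 'e') → thurtseltherdeir.
Attach polarity negative -ats → thurtseltherdeirats.
Apply vowel harmony: thurtseltherdeirats → thurtseltherdeirets.
Nasal assimilation: no change.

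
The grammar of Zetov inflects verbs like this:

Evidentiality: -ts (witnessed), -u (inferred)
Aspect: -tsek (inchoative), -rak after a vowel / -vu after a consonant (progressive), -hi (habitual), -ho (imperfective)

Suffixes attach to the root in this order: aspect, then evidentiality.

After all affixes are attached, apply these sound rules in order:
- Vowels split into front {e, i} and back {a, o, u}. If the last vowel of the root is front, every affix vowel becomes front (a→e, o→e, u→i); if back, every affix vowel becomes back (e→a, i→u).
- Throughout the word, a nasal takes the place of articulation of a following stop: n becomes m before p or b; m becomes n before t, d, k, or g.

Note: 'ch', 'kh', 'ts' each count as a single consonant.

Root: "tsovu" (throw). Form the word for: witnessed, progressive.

Attach aspect progressive -rak (after vowel 'u') → tsovurak.
Attach evidentiality witnessed -ts → tsovurakts.
Vowel harmony: no change.
Nasal assimilation: no change.

tsovurakts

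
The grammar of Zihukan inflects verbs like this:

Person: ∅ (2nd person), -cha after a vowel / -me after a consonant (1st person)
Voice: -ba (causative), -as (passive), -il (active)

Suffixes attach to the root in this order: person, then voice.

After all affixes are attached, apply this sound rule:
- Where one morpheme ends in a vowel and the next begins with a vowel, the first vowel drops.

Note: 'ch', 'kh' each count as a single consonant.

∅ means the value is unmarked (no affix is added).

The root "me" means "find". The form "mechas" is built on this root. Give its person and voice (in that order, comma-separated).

Segment: me-cha-as.
person: -cha/me → 1st person.
voice: -as → passive.

1st person, passive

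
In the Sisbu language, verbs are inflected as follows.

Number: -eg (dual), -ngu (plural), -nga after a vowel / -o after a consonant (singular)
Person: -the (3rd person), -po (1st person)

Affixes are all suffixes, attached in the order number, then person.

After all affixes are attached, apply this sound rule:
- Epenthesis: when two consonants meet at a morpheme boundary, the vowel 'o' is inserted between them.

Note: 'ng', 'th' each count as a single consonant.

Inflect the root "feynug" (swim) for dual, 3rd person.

Attach number dual -eg → feynugeg.
Attach person 3rd person -the → feynugegthe.
Apply epenthesis: feynugegthe → feynugegothe.

feynugegothe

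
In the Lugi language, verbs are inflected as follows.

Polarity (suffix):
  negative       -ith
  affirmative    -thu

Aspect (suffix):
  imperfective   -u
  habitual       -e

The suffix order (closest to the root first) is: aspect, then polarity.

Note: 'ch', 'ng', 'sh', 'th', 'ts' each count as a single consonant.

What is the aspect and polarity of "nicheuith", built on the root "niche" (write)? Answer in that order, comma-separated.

Segment: niche-u-ith.
aspect: -u → imperfective.
polarity: -ith → negative.

imperfective, negative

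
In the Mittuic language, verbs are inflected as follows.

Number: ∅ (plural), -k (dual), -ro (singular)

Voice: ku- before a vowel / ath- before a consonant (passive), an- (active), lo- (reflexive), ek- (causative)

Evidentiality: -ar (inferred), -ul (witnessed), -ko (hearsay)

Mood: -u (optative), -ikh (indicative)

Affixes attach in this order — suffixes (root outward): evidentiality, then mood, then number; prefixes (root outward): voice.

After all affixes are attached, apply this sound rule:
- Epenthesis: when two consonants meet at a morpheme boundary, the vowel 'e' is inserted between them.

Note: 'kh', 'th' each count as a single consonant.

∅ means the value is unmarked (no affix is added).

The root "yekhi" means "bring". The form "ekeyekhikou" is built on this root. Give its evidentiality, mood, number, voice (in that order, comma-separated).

hearsay, optative, plural, causative

Segment: ek-yekhi-ko-u.
evidentiality: -ko → hearsay.
mood: -u → optative.
number: ∅ → plural.
voice: ek- → causative.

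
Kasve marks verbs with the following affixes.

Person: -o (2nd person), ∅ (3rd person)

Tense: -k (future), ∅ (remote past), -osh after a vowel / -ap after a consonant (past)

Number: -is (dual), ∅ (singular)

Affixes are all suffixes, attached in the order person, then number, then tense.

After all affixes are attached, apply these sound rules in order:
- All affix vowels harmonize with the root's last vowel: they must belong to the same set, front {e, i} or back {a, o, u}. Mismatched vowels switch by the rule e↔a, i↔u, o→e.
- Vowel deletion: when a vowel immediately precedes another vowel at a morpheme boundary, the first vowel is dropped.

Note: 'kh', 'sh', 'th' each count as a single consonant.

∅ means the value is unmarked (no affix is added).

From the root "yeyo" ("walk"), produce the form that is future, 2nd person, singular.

Attach person 2nd person -o → yeyoo.
number = singular: zero marking, form stays yeyoo.
Attach tense future -k → yeyook.
Vowel harmony: no change.
Apply vowel deletion: yeyook → yeyok.

yeyok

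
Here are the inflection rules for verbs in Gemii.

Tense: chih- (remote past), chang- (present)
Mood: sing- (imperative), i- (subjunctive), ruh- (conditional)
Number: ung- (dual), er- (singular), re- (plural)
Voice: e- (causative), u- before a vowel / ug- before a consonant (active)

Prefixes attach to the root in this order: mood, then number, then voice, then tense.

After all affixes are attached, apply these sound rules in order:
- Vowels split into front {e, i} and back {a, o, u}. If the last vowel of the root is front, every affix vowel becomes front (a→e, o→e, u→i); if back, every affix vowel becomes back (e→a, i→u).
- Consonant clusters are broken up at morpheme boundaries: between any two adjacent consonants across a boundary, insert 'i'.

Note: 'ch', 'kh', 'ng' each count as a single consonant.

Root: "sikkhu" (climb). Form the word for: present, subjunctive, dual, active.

changuungusikkhu

Attach mood subjunctive i- → isikkhu.
Attach number dual ung- → ungisikkhu.
Attach voice active u- (before vowel 'u') → uungisikkhu.
Attach tense present chang- → changuungisikkhu.
Apply vowel harmony: changuungisikkhu → changuungusikkhu.
Epenthesis: no change.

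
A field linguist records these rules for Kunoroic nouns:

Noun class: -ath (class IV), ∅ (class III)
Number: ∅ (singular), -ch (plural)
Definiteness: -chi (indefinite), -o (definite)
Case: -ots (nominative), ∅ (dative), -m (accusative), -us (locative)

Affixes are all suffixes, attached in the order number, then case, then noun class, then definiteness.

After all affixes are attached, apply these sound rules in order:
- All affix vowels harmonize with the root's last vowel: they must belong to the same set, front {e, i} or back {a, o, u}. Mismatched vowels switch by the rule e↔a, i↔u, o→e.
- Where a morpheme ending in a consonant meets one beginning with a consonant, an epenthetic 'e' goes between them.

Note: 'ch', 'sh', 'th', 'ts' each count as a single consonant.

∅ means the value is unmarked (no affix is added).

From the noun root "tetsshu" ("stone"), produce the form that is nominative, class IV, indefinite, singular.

tetsshuotsathechu

number = singular: zero marking, form stays tetsshu.
Attach case nominative -ots → tetsshuots.
Attach noun class class IV -ath → tetsshuotsath.
Attach definiteness indefinite -chi → tetsshuotsathchi.
Apply vowel harmony: tetsshuotsathchi → tetsshuotsathchu.
Apply epenthesis: tetsshuotsathchu → tetsshuotsathechu.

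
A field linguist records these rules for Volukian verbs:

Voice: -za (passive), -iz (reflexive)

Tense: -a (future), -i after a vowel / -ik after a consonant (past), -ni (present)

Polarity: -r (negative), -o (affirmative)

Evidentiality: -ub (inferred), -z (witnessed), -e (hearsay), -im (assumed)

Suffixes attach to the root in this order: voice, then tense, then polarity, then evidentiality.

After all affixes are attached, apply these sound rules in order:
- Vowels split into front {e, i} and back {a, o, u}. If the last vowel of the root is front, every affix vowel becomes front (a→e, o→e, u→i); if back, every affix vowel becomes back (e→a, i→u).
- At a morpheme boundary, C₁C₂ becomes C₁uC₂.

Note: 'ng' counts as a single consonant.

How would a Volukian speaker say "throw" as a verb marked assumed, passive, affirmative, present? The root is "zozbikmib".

Attach voice passive -za → zozbikmibza.
Attach tense present -ni → zozbikmibzani.
Attach polarity affirmative -o → zozbikmibzanio.
Attach evidentiality assumed -im → zozbikmibzanioim.
Apply vowel harmony: zozbikmibzanioim → zozbikmibzenieim.
Apply epenthesis: zozbikmibzenieim → zozbikmibuzenieim.

zozbikmibuzenieim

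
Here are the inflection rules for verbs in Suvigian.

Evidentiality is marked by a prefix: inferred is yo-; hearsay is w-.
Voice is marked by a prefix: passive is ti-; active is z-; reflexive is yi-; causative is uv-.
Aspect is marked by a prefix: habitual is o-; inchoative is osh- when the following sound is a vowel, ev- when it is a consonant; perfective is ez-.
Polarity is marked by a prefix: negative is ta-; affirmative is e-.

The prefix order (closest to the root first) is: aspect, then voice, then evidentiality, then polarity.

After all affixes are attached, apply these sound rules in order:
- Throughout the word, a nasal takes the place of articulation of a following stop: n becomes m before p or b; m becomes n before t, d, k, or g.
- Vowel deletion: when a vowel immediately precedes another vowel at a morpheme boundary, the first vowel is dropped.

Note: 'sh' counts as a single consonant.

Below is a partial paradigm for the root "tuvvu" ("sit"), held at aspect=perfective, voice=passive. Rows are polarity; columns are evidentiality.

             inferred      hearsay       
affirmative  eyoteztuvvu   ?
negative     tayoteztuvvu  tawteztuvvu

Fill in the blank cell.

Attach aspect perfective ez- → eztuvvu.
Attach voice passive ti- → tieztuvvu.
Attach evidentiality hearsay w- → wtieztuvvu.
Attach polarity affirmative e- → ewtieztuvvu.
Nasal assimilation: no change.
Apply vowel deletion: ewtieztuvvu → ewteztuvvu.

ewteztuvvu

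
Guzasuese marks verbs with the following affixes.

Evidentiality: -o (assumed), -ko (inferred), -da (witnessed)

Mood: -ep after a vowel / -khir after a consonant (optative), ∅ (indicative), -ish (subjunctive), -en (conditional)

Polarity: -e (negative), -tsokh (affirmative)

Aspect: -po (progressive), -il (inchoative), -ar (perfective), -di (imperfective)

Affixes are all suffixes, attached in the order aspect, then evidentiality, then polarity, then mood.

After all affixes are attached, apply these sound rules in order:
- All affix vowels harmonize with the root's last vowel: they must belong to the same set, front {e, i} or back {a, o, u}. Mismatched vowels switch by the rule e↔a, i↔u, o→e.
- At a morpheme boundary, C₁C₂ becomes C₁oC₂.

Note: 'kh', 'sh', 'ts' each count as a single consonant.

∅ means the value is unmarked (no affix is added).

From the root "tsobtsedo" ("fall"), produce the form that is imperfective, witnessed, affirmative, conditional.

tsobtsedodudatsokhan

Attach aspect imperfective -di → tsobtsedodi.
Attach evidentiality witnessed -da → tsobtsedodida.
Attach polarity affirmative -tsokh → tsobtsedodidatsokh.
Attach mood conditional -en → tsobtsedodidatsokhen.
Apply vowel harmony: tsobtsedodidatsokhen → tsobtsedodudatsokhan.
Epenthesis: no change.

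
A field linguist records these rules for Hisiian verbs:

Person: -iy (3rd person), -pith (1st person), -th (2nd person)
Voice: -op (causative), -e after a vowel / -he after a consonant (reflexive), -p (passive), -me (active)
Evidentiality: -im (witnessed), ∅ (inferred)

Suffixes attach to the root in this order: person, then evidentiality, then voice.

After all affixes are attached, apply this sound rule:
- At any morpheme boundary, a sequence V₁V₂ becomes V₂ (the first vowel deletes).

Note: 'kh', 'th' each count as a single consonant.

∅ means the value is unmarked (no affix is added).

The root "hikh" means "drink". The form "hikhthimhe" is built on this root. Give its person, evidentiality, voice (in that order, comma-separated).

Segment: hikh-th-im-he.
person: -th → 2nd person.
evidentiality: -im → witnessed.
voice: -e/he → reflexive.

2nd person, witnessed, reflexive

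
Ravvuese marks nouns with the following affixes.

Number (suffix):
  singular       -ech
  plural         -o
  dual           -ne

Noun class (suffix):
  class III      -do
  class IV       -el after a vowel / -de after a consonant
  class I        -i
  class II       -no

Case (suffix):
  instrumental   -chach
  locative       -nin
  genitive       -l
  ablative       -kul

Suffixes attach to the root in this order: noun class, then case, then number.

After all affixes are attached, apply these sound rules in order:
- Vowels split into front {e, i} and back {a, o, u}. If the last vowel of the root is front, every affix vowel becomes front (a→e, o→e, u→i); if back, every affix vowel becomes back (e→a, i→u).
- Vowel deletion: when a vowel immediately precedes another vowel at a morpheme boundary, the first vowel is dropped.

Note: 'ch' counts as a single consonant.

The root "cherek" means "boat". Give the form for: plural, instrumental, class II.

chereknecheche

Attach noun class class II -no → cherekno.
Attach case instrumental -chach → chereknochach.
Attach number plural -o → chereknochacho.
Apply vowel harmony: chereknochacho → chereknecheche.
Vowel deletion: no change.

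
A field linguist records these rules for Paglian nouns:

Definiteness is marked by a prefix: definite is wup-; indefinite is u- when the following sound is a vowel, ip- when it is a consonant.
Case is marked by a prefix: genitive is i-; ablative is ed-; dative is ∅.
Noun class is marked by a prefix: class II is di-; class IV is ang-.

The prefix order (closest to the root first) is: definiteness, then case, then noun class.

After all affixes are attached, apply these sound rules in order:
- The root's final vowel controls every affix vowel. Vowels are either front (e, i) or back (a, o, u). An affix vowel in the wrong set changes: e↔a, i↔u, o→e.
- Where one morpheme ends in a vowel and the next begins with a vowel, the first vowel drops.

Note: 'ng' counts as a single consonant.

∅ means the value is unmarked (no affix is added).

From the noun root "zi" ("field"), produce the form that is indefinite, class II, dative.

Attach definiteness indefinite ip- (before consonant 'z') → ipzi.
case = dative: zero marking, form stays ipzi.
Attach noun class class II di- → diipzi.
Vowel harmony: no change.
Apply vowel deletion: diipzi → dipzi.

dipzi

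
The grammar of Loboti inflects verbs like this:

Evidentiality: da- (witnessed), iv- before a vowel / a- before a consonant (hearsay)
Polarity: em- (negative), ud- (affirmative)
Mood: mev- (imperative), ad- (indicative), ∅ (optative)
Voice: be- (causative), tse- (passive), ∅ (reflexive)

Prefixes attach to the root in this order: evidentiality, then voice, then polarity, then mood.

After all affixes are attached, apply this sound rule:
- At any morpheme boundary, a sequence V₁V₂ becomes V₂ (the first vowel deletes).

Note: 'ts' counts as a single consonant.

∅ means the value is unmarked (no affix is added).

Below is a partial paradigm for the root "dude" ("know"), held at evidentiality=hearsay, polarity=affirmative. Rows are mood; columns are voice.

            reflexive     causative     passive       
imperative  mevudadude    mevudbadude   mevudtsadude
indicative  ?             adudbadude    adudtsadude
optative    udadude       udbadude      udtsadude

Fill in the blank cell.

Attach evidentiality hearsay a- (before consonant 'd') → adude.
voice = reflexive: zero marking, form stays adude.
Attach polarity affirmative ud- → udadude.
Attach mood indicative ad- → adudadude.
Vowel deletion: no change.

adudadude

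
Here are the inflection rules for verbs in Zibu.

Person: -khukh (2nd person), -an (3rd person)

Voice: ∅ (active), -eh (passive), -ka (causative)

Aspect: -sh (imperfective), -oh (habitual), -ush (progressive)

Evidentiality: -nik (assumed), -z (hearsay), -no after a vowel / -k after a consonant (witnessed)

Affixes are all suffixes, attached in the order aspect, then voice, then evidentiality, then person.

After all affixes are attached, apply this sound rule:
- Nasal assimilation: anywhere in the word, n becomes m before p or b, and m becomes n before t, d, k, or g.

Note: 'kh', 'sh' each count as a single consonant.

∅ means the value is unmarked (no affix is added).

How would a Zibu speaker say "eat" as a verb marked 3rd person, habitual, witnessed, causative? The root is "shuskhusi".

shuskhusiohkanoan

Attach aspect habitual -oh → shuskhusioh.
Attach voice causative -ka → shuskhusiohka.
Attach evidentiality witnessed -no (after vowel 'a') → shuskhusiohkano.
Attach person 3rd person -an → shuskhusiohkanoan.
Nasal assimilation: no change.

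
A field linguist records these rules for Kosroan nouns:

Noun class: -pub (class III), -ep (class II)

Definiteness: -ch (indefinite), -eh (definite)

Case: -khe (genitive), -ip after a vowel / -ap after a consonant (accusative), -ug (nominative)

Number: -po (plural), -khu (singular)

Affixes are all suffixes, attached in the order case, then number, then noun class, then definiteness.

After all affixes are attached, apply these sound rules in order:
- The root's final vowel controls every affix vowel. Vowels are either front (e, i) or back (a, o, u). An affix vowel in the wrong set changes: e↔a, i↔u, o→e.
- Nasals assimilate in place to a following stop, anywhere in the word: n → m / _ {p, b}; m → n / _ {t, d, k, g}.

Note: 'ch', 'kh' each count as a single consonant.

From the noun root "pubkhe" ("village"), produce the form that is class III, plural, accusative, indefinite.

Attach case accusative -ip (after vowel 'e') → pubkheip.
Attach number plural -po → pubkheippo.
Attach noun class class III -pub → pubkheippopub.
Attach definiteness indefinite -ch → pubkheippopubch.
Apply vowel harmony: pubkheippopubch → pubkheippepibch.
Nasal assimilation: no change.

pubkheippepibch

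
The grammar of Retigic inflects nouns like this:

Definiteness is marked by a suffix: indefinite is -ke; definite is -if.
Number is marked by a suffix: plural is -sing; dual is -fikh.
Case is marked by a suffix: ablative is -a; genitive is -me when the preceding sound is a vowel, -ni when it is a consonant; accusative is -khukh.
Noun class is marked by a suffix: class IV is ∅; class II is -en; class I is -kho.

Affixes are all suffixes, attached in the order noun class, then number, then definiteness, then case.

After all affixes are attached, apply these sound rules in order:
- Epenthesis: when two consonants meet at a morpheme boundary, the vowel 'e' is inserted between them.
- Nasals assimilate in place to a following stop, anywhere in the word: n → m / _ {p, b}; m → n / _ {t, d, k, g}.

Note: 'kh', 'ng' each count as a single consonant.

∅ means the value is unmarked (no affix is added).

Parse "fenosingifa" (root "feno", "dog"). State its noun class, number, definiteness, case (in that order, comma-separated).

Segment: feno-sing-if-a.
noun class: ∅ → class IV.
number: -sing → plural.
definiteness: -if → definite.
case: -a → ablative.

class IV, plural, definite, ablative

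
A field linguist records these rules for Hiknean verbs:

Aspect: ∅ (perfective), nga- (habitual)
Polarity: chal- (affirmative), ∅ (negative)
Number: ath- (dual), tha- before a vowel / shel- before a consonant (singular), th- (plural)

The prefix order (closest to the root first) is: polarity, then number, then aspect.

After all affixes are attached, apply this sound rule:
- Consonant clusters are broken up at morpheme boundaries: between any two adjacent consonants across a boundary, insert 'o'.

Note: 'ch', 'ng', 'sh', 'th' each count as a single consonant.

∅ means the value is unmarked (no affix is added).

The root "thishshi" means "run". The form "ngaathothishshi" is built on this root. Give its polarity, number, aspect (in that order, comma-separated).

negative, dual, habitual

Segment: nga-ath-thishshi.
polarity: ∅ → negative.
number: ath- → dual.
aspect: nga- → habitual.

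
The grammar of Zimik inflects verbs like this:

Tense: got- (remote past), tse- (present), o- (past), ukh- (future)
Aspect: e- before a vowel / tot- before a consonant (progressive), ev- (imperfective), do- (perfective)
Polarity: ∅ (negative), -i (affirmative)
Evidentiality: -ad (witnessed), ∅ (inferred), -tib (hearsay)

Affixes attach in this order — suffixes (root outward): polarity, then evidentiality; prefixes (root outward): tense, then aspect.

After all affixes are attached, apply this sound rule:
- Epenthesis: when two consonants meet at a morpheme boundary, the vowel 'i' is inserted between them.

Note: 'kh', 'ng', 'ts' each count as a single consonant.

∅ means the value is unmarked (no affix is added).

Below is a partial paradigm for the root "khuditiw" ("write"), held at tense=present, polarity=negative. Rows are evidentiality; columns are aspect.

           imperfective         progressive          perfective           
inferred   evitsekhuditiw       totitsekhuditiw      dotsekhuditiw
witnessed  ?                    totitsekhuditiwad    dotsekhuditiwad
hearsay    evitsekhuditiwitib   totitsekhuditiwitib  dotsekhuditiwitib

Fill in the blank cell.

evitsekhuditiwad

Attach tense present tse- → tsekhuditiw.
Attach aspect imperfective ev- → evtsekhuditiw.
polarity = negative: zero marking, form stays evtsekhuditiw.
Attach evidentiality witnessed -ad → evtsekhuditiwad.
Apply epenthesis: evtsekhuditiwad → evitsekhuditiwad.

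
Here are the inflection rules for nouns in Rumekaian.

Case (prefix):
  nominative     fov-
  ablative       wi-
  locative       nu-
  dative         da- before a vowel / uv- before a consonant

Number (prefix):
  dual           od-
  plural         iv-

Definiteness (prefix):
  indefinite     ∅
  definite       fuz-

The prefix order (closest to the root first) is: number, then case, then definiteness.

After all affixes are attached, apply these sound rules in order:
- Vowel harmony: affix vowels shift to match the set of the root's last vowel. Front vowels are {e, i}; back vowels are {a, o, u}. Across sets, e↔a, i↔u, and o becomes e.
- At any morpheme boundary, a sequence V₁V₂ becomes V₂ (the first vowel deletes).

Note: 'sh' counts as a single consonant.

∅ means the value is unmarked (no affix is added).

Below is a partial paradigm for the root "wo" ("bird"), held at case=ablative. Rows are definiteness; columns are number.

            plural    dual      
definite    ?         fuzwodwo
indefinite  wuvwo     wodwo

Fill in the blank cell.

fuzwuvwo

Attach number plural iv- → ivwo.
Attach case ablative wi- → wiivwo.
Attach definiteness definite fuz- → fuzwiivwo.
Apply vowel harmony: fuzwiivwo → fuzwuuvwo.
Apply vowel deletion: fuzwuuvwo → fuzwuvwo.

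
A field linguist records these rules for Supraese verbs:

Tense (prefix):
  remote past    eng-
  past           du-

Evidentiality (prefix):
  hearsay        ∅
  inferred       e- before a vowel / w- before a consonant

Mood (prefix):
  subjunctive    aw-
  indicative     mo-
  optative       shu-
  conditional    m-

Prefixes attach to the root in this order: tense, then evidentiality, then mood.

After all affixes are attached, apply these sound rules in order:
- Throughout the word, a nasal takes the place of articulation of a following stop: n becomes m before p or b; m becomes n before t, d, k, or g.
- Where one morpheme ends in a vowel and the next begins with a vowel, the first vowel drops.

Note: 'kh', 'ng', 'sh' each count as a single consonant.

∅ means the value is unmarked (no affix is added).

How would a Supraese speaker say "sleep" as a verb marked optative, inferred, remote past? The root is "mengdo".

Attach tense remote past eng- → engmengdo.
Attach evidentiality inferred e- (before vowel 'e') → eengmengdo.
Attach mood optative shu- → shueengmengdo.
Nasal assimilation: no change.
Apply vowel deletion: shueengmengdo → shengmengdo.

shengmengdo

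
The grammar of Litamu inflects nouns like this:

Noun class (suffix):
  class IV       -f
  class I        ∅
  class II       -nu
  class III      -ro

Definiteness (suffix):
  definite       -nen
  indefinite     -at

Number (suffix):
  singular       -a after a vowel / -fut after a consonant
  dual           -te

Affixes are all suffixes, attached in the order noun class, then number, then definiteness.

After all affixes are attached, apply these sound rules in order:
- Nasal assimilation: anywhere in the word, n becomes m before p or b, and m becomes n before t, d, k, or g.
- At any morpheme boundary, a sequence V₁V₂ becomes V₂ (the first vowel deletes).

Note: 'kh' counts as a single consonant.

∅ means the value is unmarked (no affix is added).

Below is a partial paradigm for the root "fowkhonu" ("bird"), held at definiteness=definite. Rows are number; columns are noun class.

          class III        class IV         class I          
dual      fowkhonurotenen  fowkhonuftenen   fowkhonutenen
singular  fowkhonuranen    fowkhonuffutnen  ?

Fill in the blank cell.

noun class = class I: zero marking, form stays fowkhonu.
Attach number singular -a (after vowel 'u') → fowkhonua.
Attach definiteness definite -nen → fowkhonuanen.
Nasal assimilation: no change.
Apply vowel deletion: fowkhonuanen → fowkhonanen.

fowkhonanen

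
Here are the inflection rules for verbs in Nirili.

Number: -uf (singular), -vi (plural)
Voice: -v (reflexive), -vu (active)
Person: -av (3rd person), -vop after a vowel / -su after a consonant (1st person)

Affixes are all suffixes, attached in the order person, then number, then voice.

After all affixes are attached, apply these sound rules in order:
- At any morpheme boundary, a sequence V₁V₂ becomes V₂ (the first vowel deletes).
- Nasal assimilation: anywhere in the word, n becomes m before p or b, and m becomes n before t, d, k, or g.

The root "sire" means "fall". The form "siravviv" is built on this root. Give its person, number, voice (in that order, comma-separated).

Segment: sire-av-vi-v.
person: -av → 3rd person.
number: -vi → plural.
voice: -v → reflexive.

3rd person, plural, reflexive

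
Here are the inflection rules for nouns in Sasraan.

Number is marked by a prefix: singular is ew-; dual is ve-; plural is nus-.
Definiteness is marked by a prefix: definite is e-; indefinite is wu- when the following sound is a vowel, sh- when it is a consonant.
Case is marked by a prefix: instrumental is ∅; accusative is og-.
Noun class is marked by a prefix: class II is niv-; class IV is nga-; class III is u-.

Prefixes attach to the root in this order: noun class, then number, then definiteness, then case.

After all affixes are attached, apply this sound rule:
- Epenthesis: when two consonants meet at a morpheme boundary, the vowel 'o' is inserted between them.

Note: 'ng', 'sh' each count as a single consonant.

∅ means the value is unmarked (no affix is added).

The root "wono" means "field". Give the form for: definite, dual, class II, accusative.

ogevenivowono

Attach noun class class II niv- → nivwono.
Attach number dual ve- → venivwono.
Attach definiteness definite e- → evenivwono.
Attach case accusative og- → ogevenivwono.
Apply epenthesis: ogevenivwono → ogevenivowono.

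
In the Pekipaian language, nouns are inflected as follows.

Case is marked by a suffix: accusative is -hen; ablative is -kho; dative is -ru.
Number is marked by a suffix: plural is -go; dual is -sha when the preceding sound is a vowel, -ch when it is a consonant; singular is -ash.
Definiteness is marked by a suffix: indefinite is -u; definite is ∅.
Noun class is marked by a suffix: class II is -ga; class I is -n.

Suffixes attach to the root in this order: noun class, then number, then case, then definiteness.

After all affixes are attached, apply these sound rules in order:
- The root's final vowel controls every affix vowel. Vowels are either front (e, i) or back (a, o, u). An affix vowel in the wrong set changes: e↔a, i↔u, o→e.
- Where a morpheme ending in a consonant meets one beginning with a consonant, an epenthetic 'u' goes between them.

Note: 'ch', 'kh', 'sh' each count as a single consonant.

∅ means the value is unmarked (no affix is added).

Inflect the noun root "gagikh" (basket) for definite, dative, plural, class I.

gagikhunugeri

Attach noun class class I -n → gagikhn.
Attach number plural -go → gagikhngo.
Attach case dative -ru → gagikhngoru.
definiteness = definite: zero marking, form stays gagikhngoru.
Apply vowel harmony: gagikhngoru → gagikhngeri.
Apply epenthesis: gagikhngeri → gagikhunugeri.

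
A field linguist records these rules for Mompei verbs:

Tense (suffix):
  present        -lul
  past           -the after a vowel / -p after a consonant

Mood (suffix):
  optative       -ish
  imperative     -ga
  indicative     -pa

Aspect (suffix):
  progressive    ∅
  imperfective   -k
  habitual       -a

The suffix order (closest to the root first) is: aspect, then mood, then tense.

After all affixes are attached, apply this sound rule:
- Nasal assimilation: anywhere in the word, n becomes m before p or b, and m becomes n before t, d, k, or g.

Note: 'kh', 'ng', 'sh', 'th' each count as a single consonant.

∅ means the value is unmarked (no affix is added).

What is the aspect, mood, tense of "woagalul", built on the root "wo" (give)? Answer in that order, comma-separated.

Segment: wo-a-ga-lul.
aspect: -a → habitual.
mood: -ga → imperative.
tense: -lul → present.

habitual, imperative, present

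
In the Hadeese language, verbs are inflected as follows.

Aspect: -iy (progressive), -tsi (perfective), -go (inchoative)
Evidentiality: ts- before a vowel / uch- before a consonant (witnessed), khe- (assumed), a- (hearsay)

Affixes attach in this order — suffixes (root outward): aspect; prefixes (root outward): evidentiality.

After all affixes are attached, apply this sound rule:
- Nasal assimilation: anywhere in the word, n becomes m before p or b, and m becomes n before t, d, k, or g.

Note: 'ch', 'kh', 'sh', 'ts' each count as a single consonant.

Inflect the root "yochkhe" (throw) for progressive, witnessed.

Attach evidentiality witnessed uch- (before consonant 'y') → uchyochkhe.
Attach aspect progressive -iy → uchyochkheiy.
Nasal assimilation: no change.

uchyochkheiy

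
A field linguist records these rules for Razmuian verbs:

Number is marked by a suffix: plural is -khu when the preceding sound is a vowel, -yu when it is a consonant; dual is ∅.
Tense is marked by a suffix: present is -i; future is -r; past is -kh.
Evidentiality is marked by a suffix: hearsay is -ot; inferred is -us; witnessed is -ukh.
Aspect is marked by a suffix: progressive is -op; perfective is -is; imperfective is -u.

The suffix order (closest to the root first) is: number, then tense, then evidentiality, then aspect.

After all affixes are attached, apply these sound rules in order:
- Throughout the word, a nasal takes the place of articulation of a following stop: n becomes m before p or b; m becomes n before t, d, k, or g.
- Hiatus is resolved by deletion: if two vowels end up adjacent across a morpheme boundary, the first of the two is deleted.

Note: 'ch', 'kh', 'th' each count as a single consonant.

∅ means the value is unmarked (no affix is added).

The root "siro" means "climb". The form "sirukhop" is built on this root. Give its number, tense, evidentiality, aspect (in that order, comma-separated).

Segment: siro-i-ukh-op.
number: ∅ → dual.
tense: -i → present.
evidentiality: -ukh → witnessed.
aspect: -op → progressive.

dual, present, witnessed, progressive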